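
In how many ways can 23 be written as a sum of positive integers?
1255

p(n) counts ways to write n as a sum of positive integers (order ignored).
Euler's pentagonal recurrence: p(k) = p(k-1) + p(k-2) - p(k-5) - p(k-7) + p(k-12) + p(k-15) - ... (offsets j(3j∓1)/2, signs ++--, p(0)=1, p(<0)=0).
DP table for k = 0..22: p(0)=1, p(1)=1, p(2)=2, p(3)=3, p(4)=5, p(5)=7, p(6)=11, p(7)=15, p(8)=22, p(9)=30, p(10)=42, p(11)=56, p(12)=77, p(13)=101, p(14)=135, p(15)=176, p(16)=231, p(17)=297, p(18)=385, p(19)=490, p(20)=627, p(21)=792, p(22)=1002.
Final step: p(23) = p(22) + p(21) - p(18) - p(16) + p(11) + p(8) - p(1)
= 1002 + 792 - 385 - 231 + 56 + 22 - 1
= 1255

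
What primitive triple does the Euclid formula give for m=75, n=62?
(1781, 9300, 9469)

Euclid's formula: a = m² - n², b = 2mn, c = m² + n²
m = 75, n = 62
a = 75² - 62² = 5625 - 3844 = 1781
b = 2 × 75 × 62 = 9300
c = 75² + 62² = 5625 + 3844 = 9469
Verification: 1781² + 9300² = 3171961 + 86490000 = 89661961 = 9469² ✓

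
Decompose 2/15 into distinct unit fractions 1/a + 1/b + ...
1/8 + 1/120

Greedy algorithm:
2/15: ceiling(15/2) = 8, use 1/8
1/120: ceiling(120/1) = 120, use 1/120
Result: 2/15 = 1/8 + 1/120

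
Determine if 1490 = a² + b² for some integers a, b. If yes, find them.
11² + 37² (a=11, b=37)

Factorization: 1490 = 2 × 5 × 149
By Fermat: n is sum of two squares iff every prime p ≡ 3 (mod 4) appears to even power.
All primes ≡ 3 (mod 4) appear to even power.
Search a = 0, 1, 2, … for 1490 - a² a perfect square: first hit at a = 11: 1490 - 121 = 1369 = 37².
1490 = 11² + 37² = 121 + 1369 ✓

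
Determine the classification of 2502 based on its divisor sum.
abundant

Proper divisors of 2502: sum = 1 + 2 + 3 + 6 + 9 + 18 + 139 + 278 + 417 + 834 + 1251 = 2958
Since 2958 > 2502, 2502 is abundant.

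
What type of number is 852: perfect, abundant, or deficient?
abundant

Proper divisors of 852: sum = 1 + 2 + 3 + 4 + 6 + 12 + 71 + 142 + 213 + 284 + 426 = 1164
Since 1164 > 852, 852 is abundant.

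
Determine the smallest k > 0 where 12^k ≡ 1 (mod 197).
196

197 is prime, so ord(12) divides φ(197) = 196.
Divisors of 196: 1, 2, 4, 7, 14, 28, 49, 98, 196.
Repeated squaring: 12^1 ≡ 12, 12^2 ≡ 144, 12^4 ≡ 51, 12^8 ≡ 40, 12^16 ≡ 24, 12^32 ≡ 182, 12^64 ≡ 28, 12^128 ≡ 193 (mod 197).
Test 12^d mod 197 for each divisor d in increasing order:
12^1 ≡ 12
12^2 ≡ 144
12^4 ≡ 51
12^7 = 12^4·12^2·12^1 ≡ 69
12^14 = 12^8·12^4·12^2 ≡ 33
12^28 = 12^16·12^8·12^4 ≡ 104
12^49 = 12^32·12^16·12^1 ≡ 14
12^98 = 12^64·12^32·12^2 ≡ 196
12^196 = 12^128·12^64·12^4 ≡ 1  ← first divisor giving 1
The order is 196.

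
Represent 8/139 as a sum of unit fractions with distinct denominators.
1/18 + 1/501 + 1/417834

Greedy algorithm:
8/139: ceiling(139/8) = 18, use 1/18
5/2502: ceiling(2502/5) = 501, use 1/501
1/417834: ceiling(417834/1) = 417834, use 1/417834
Result: 8/139 = 1/18 + 1/501 + 1/417834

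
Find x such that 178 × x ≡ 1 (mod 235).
202

gcd(178, 235) = 1, so the inverse exists.
Extended Euclidean algorithm on (235, 178):
235 = 1 × 178 + 57  ⟹  57 = (1)·235 + (-1)·178
178 = 3 × 57 + 7  ⟹  7 = (-3)·235 + (4)·178
57 = 8 × 7 + 1  ⟹  1 = (25)·235 + (-33)·178
So (-33)·178 ≡ 1 (mod 235), i.e. 178^(-1) ≡ -33 ≡ 202 (mod 235).
Check: 178 × 202 = 35956 ≡ 1 (mod 235)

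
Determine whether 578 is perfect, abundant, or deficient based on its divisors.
deficient

Proper divisors of 578: sum = 1 + 2 + 17 + 34 + 289 = 343
Since 343 < 578, 578 is deficient.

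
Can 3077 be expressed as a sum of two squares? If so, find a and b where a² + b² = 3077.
26² + 49² (a=26, b=49)

Factorization: 3077 = 17 × 181
By Fermat: n is sum of two squares iff every prime p ≡ 3 (mod 4) appears to even power.
All primes ≡ 3 (mod 4) appear to even power.
Search a = 0, 1, 2, … for 3077 - a² a perfect square: first hit at a = 26: 3077 - 676 = 2401 = 49².
3077 = 26² + 49² = 676 + 2401 ✓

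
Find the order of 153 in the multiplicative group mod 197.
196

197 is prime, so ord(153) divides φ(197) = 196.
Divisors of 196: 1, 2, 4, 7, 14, 28, 49, 98, 196.
Repeated squaring: 153^1 ≡ 153, 153^2 ≡ 163, 153^4 ≡ 171, 153^8 ≡ 85, 153^16 ≡ 133, 153^32 ≡ 156, 153^64 ≡ 105, 153^128 ≡ 190 (mod 197).
Test 153^d mod 197 for each divisor d in increasing order:
153^1 ≡ 153
153^2 ≡ 163
153^4 ≡ 171
153^7 = 153^4·153^2·153^1 ≡ 110
153^14 = 153^8·153^4·153^2 ≡ 83
153^28 = 153^16·153^8·153^4 ≡ 191
153^49 = 153^32·153^16·153^1 ≡ 183
153^98 = 153^64·153^32·153^2 ≡ 196
153^196 = 153^128·153^64·153^4 ≡ 1  ← first divisor giving 1
The order is 196.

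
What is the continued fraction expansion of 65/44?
[1; 2, 10, 2]

Euclidean algorithm steps:
65 = 1 × 44 + 21
44 = 2 × 21 + 2
21 = 10 × 2 + 1
2 = 2 × 1 + 0
Continued fraction: [1; 2, 10, 2]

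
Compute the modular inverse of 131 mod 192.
107

gcd(131, 192) = 1, so the inverse exists.
Extended Euclidean algorithm on (192, 131):
192 = 1 × 131 + 61  ⟹  61 = (1)·192 + (-1)·131
131 = 2 × 61 + 9  ⟹  9 = (-2)·192 + (3)·131
61 = 6 × 9 + 7  ⟹  7 = (13)·192 + (-19)·131
9 = 1 × 7 + 2  ⟹  2 = (-15)·192 + (22)·131
7 = 3 × 2 + 1  ⟹  1 = (58)·192 + (-85)·131
So (-85)·131 ≡ 1 (mod 192), i.e. 131^(-1) ≡ -85 ≡ 107 (mod 192).
Check: 131 × 107 = 14017 ≡ 1 (mod 192)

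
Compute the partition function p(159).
97662728555

p(n) counts ways to write n as a sum of positive integers (order ignored).
Euler's pentagonal recurrence: p(k) = p(k-1) + p(k-2) - p(k-5) - p(k-7) + p(k-12) + p(k-15) - ... (offsets j(3j∓1)/2, signs ++--, p(0)=1, p(<0)=0).
DP table for k = 0..158: p(0)=1, p(1)=1, p(2)=2, p(3)=3, p(4)=5, p(5)=7, p(6)=11, p(7)=15, p(8)=22, p(9)=30, p(10)=42, p(11)=56, p(12)=77, p(13)=101, p(14)=135, p(15)=176, p(16)=231, p(17)=297, p(18)=385, p(19)=490, p(20)=627, p(21)=792, p(22)=1002, p(23)=1255, p(24)=1575, p(25)=1958, p(26)=2436, p(27)=3010, p(28)=3718, p(29)=4565, p(30)=5604, p(31)=6842, p(32)=8349, p(33)=10143, p(34)=12310, p(35)=14883, p(36)=17977, p(37)=21637, p(38)=26015, p(39)=31185, p(40)=37338, p(41)=44583, p(42)=53174, p(43)=63261, p(44)=75175, p(45)=89134, p(46)=105558, p(47)=124754, p(48)=147273, p(49)=173525, p(50)=204226, p(51)=239943, p(52)=281589, p(53)=329931, p(54)=386155, p(55)=451276, p(56)=526823, p(57)=614154, p(58)=715220, p(59)=831820, p(60)=966467, p(61)=1121505, p(62)=1300156, p(63)=1505499, p(64)=1741630, p(65)=2012558, p(66)=2323520, p(67)=2679689, p(68)=3087735, p(69)=3554345, p(70)=4087968, p(71)=4697205, p(72)=5392783, p(73)=6185689, p(74)=7089500, p(75)=8118264, p(76)=9289091, p(77)=10619863, p(78)=12132164, p(79)=13848650, p(80)=15796476, p(81)=18004327, p(82)=20506255, p(83)=23338469, p(84)=26543660, p(85)=30167357, p(86)=34262962, p(87)=38887673, p(88)=44108109, p(89)=49995925, p(90)=56634173, p(91)=64112359, p(92)=72533807, p(93)=82010177, p(94)=92669720, p(95)=104651419, p(96)=118114304, p(97)=133230930, p(98)=150198136, p(99)=169229875, p(100)=190569292, p(101)=214481126, p(102)=241265379, p(103)=271248950, p(104)=304801365, p(105)=342325709, p(106)=384276336, p(107)=431149389, p(108)=483502844, p(109)=541946240, p(110)=607163746, p(111)=679903203, p(112)=761002156, p(113)=851376628, p(114)=952050665, p(115)=1064144451, p(116)=1188908248, p(117)=1327710076, p(118)=1482074143, p(119)=1653668665, p(120)=1844349560, p(121)=2056148051, p(122)=2291320912, p(123)=2552338241, p(124)=2841940500, p(125)=3163127352, p(126)=3519222692, p(127)=3913864295, p(128)=4351078600, p(129)=4835271870, p(130)=5371315400, p(131)=5964539504, p(132)=6620830889, p(133)=7346629512, p(134)=8149040695, p(135)=9035836076, p(136)=10015581680, p(137)=11097645016, p(138)=12292341831, p(139)=13610949895, p(140)=15065878135, p(141)=16670689208, p(142)=18440293320, p(143)=20390982757, p(144)=22540654445, p(145)=24908858009, p(146)=27517052599, p(147)=30388671978, p(148)=33549419497, p(149)=37027355200, p(150)=40853235313, p(151)=45060624582, p(152)=49686288421, p(153)=54770336324, p(154)=60356673280, p(155)=66493182097, p(156)=73232243759, p(157)=80630964769, p(158)=88751778802.
Final step: p(159) = p(158) + p(157) - p(154) - p(152) + p(147) + p(144) - p(137) - p(133) + p(124) + p(119) - p(108) - p(102) + p(89) + p(82) - p(67) - p(59) + p(42) + p(33) - p(14) - p(4)
= 88751778802 + 80630964769 - 60356673280 - 49686288421 + 30388671978 + 22540654445 - 11097645016 - 7346629512 + 2841940500 + 1653668665 - 483502844 - 241265379 + 49995925 + 20506255 - 2679689 - 831820 + 53174 + 10143 - 135 - 5
= 97662728555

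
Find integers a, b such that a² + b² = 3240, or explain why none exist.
18² + 54² (a=18, b=54)

Factorization: 3240 = 2^3 × 3^4 × 5
By Fermat: n is sum of two squares iff every prime p ≡ 3 (mod 4) appears to even power.
All primes ≡ 3 (mod 4) appear to even power.
Search a = 0, 1, 2, … for 3240 - a² a perfect square: first hit at a = 18: 3240 - 324 = 2916 = 54².
3240 = 18² + 54² = 324 + 2916 ✓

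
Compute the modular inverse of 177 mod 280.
193

gcd(177, 280) = 1, so the inverse exists.
Extended Euclidean algorithm on (280, 177):
280 = 1 × 177 + 103  ⟹  103 = (1)·280 + (-1)·177
177 = 1 × 103 + 74  ⟹  74 = (-1)·280 + (2)·177
103 = 1 × 74 + 29  ⟹  29 = (2)·280 + (-3)·177
74 = 2 × 29 + 16  ⟹  16 = (-5)·280 + (8)·177
29 = 1 × 16 + 13  ⟹  13 = (7)·280 + (-11)·177
16 = 1 × 13 + 3  ⟹  3 = (-12)·280 + (19)·177
13 = 4 × 3 + 1  ⟹  1 = (55)·280 + (-87)·177
So (-87)·177 ≡ 1 (mod 280), i.e. 177^(-1) ≡ -87 ≡ 193 (mod 280).
Check: 177 × 193 = 34161 ≡ 1 (mod 280)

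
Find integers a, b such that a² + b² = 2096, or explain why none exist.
Not possible

Factorization: 2096 = 2^4 × 131
By Fermat: n is sum of two squares iff every prime p ≡ 3 (mod 4) appears to even power.
Prime(s) ≡ 3 (mod 4) with odd exponent: [(131, 1)]
Therefore 2096 cannot be expressed as a² + b².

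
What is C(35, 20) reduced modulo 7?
0

Using Lucas' theorem:
Write n=35 and k=20 in base 7:
n in base 7: [5, 0]
k in base 7: [2, 6]
C(35,20) mod 7 = ∏ C(n_i, k_i) mod 7
Digit binomials (mod 7): C(5,2) = 10 ≡ 3; C(0,6) = 0 (k_i > n_i)
Product: 3 × 0 = 0 ≡ 0 (mod 7)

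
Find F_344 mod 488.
477

Matrix identity: Q^n = [[F_(n+1), F_n], [F_n, F_(n-1)]] with Q = [[1,1],[1,0]].
n = 344 = 101011000₂. Square-and-multiply, entries mod 488:
Q^1 = [[1,1],[1,0]]
Q^2 = (Q^1)² = [[2,1],[1,1]]
Q^5 = (Q^2)²·Q = [[8,5],[5,3]]
Q^10 = (Q^5)² = [[89,55],[55,34]]
Q^21 = (Q^10)²·Q = [[143,210],[210,421]]
Q^43 = (Q^21)²·Q = [[477,133],[133,344]]
Q^86 = (Q^43)² = [[242,369],[369,361]]
Q^172 = (Q^86)² = [[13,467],[467,34]]
Q^344 = (Q^172)² = [[122,477],[477,133]]
F_344 mod 488 = Q^344[0][1] = 477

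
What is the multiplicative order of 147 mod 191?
95

191 is prime, so ord(147) divides φ(191) = 190.
Divisors of 190: 1, 2, 5, 10, 19, 38, 95, 190.
Repeated squaring: 147^1 ≡ 147, 147^2 ≡ 26, 147^4 ≡ 103, 147^8 ≡ 104, 147^16 ≡ 120, 147^32 ≡ 75, 147^64 ≡ 86, 147^128 ≡ 138 (mod 191).
Test 147^d mod 191 for each divisor d in increasing order:
147^1 ≡ 147
147^2 ≡ 26
147^5 = 147^4·147^1 ≡ 52
147^10 = 147^8·147^2 ≡ 30
147^19 = 147^16·147^2·147^1 ≡ 49
147^38 = 147^32·147^4·147^2 ≡ 109
147^95 = 147^64·147^16·147^8·147^4·147^2·147^1 ≡ 1  ← first divisor giving 1
The order is 95.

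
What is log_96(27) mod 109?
12

Baby-step giant-step with step n = ⌈√109⌉ = 11.
Baby steps 96^j mod 109 (j:value) for j=0..10: 0:1, 1:96, 2:60, 3:92, 4:3, 5:70, 6:71, 7:58, 8:9, 9:101, 10:104.
Giant-step multiplier: 96^(-11) ≡ 96^(108-11) = 96^97 ≡ 52 (mod 109).
Giant steps γ_i = 27·52^i mod 109: γ_0=27, γ_1=96 (in table at j=1).
x = i·n + j = 1·11 + 1 = 12.
Check: 96^12 ≡ 27 (mod 109).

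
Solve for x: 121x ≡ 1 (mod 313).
119

gcd(121, 313) = 1, so the inverse exists.
Extended Euclidean algorithm on (313, 121):
313 = 2 × 121 + 71  ⟹  71 = (1)·313 + (-2)·121
121 = 1 × 71 + 50  ⟹  50 = (-1)·313 + (3)·121
71 = 1 × 50 + 21  ⟹  21 = (2)·313 + (-5)·121
50 = 2 × 21 + 8  ⟹  8 = (-5)·313 + (13)·121
21 = 2 × 8 + 5  ⟹  5 = (12)·313 + (-31)·121
8 = 1 × 5 + 3  ⟹  3 = (-17)·313 + (44)·121
5 = 1 × 3 + 2  ⟹  2 = (29)·313 + (-75)·121
3 = 1 × 2 + 1  ⟹  1 = (-46)·313 + (119)·121
So (119)·121 ≡ 1 (mod 313), i.e. 121^(-1) ≡ 119 (mod 313).
Check: 121 × 119 = 14399 ≡ 1 (mod 313)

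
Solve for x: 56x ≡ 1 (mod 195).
101

gcd(56, 195) = 1, so the inverse exists.
Extended Euclidean algorithm on (195, 56):
195 = 3 × 56 + 27  ⟹  27 = (1)·195 + (-3)·56
56 = 2 × 27 + 2  ⟹  2 = (-2)·195 + (7)·56
27 = 13 × 2 + 1  ⟹  1 = (27)·195 + (-94)·56
So (-94)·56 ≡ 1 (mod 195), i.e. 56^(-1) ≡ -94 ≡ 101 (mod 195).
Check: 56 × 101 = 5656 ≡ 1 (mod 195)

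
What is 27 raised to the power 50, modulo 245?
169

Repeated squaring. Binary of 50 = 110010.
27^1 ≡ 27 (mod 245); 27^2 ≡ 239 (mod 245); 27^4 ≡ 36 (mod 245); 27^8 ≡ 71 (mod 245); 27^16 ≡ 141 (mod 245); 27^32 ≡ 36 (mod 245)
27^50 = 27^2 × 27^16 × 27^32 ≡ 169 (mod 245)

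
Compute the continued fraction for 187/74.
[2; 1, 1, 8, 1, 3]

Euclidean algorithm steps:
187 = 2 × 74 + 39
74 = 1 × 39 + 35
39 = 1 × 35 + 4
35 = 8 × 4 + 3
4 = 1 × 3 + 1
3 = 3 × 1 + 0
Continued fraction: [2; 1, 1, 8, 1, 3]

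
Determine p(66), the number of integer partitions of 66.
2323520

p(n) counts ways to write n as a sum of positive integers (order ignored).
Euler's pentagonal recurrence: p(k) = p(k-1) + p(k-2) - p(k-5) - p(k-7) + p(k-12) + p(k-15) - ... (offsets j(3j∓1)/2, signs ++--, p(0)=1, p(<0)=0).
DP table for k = 0..65: p(0)=1, p(1)=1, p(2)=2, p(3)=3, p(4)=5, p(5)=7, p(6)=11, p(7)=15, p(8)=22, p(9)=30, p(10)=42, p(11)=56, p(12)=77, p(13)=101, p(14)=135, p(15)=176, p(16)=231, p(17)=297, p(18)=385, p(19)=490, p(20)=627, p(21)=792, p(22)=1002, p(23)=1255, p(24)=1575, p(25)=1958, p(26)=2436, p(27)=3010, p(28)=3718, p(29)=4565, p(30)=5604, p(31)=6842, p(32)=8349, p(33)=10143, p(34)=12310, p(35)=14883, p(36)=17977, p(37)=21637, p(38)=26015, p(39)=31185, p(40)=37338, p(41)=44583, p(42)=53174, p(43)=63261, p(44)=75175, p(45)=89134, p(46)=105558, p(47)=124754, p(48)=147273, p(49)=173525, p(50)=204226, p(51)=239943, p(52)=281589, p(53)=329931, p(54)=386155, p(55)=451276, p(56)=526823, p(57)=614154, p(58)=715220, p(59)=831820, p(60)=966467, p(61)=1121505, p(62)=1300156, p(63)=1505499, p(64)=1741630, p(65)=2012558.
Final step: p(66) = p(65) + p(64) - p(61) - p(59) + p(54) + p(51) - p(44) - p(40) + p(31) + p(26) - p(15) - p(9)
= 2012558 + 1741630 - 1121505 - 831820 + 386155 + 239943 - 75175 - 37338 + 6842 + 2436 - 176 - 30
= 2323520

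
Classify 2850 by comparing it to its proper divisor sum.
abundant

Proper divisors of 2850: sum = 1 + 2 + 3 + 5 + 6 + 10 + 15 + 19 + ... + 475 + 570 + 950 + 1425 (23 divisors) = 4590
Since 4590 > 2850, 2850 is abundant.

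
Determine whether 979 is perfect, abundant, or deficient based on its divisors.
deficient

Proper divisors of 979: sum = 1 + 11 + 89 = 101
Since 101 < 979, 979 is deficient.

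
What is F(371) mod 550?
529

Matrix identity: Q^n = [[F_(n+1), F_n], [F_n, F_(n-1)]] with Q = [[1,1],[1,0]].
n = 371 = 101110011₂. Square-and-multiply, entries mod 550:
Q^1 = [[1,1],[1,0]]
Q^2 = (Q^1)² = [[2,1],[1,1]]
Q^5 = (Q^2)²·Q = [[8,5],[5,3]]
Q^11 = (Q^5)²·Q = [[144,89],[89,55]]
Q^23 = (Q^11)²·Q = [[168,57],[57,111]]
Q^46 = (Q^23)² = [[123,503],[503,170]]
Q^92 = (Q^46)² = [[288,529],[529,309]]
Q^185 = (Q^92)²·Q = [[448,335],[335,113]]
Q^371 = (Q^185)²·Q = [[364,529],[529,385]]
F_371 mod 550 = Q^371[0][1] = 529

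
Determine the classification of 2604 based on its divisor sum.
abundant

Proper divisors of 2604: sum = 1 + 2 + 3 + 4 + 6 + 7 + 12 + 14 + ... + 434 + 651 + 868 + 1302 (23 divisors) = 4564
Since 4564 > 2604, 2604 is abundant.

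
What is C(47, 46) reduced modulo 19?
9

Using Lucas' theorem:
Write n=47 and k=46 in base 19:
n in base 19: [2, 9]
k in base 19: [2, 8]
C(47,46) mod 19 = ∏ C(n_i, k_i) mod 19
Digit binomials (mod 19): C(2,2) = 1; C(9,8) = 9
Product: 1 × 9 = 9 ≡ 9 (mod 19)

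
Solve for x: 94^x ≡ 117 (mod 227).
75

Baby-step giant-step with step n = ⌈√227⌉ = 16.
Baby steps 94^j mod 227 (j:value) for j=0..15: 0:1, 1:94, 2:210, 3:218, 4:62, 5:153, 6:81, 7:123, 8:212, 9:179, 10:28, 11:135, 12:205, 13:202, 14:147, 15:198.
Giant-step multiplier: 94^(-16) ≡ 94^(226-16) = 94^210 ≡ 113 (mod 227).
Giant steps γ_i = 117·113^i mod 227: γ_0=117, γ_1=55, γ_2=86, γ_3=184, γ_4=135 (in table at j=11).
x = i·n + j = 4·16 + 11 = 75.
Check: 94^75 ≡ 117 (mod 227).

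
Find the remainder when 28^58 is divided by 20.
4

Repeated squaring. Binary of 58 = 111010.
28^1 ≡ 8 (mod 20); 28^2 ≡ 4 (mod 20); 28^4 ≡ 16 (mod 20); 28^8 ≡ 16 (mod 20); 28^16 ≡ 16 (mod 20); 28^32 ≡ 16 (mod 20)
28^58 = 28^2 × 28^8 × 28^16 × 28^32 ≡ 4 (mod 20)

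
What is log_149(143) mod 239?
181

Baby-step giant-step with step n = ⌈√239⌉ = 16.
Baby steps 149^j mod 239 (j:value) for j=0..15: 0:1, 1:149, 2:213, 3:189, 4:198, 5:105, 6:110, 7:138, 8:8, 9:236, 10:31, 11:78, 12:150, 13:123, 14:163, 15:148.
Giant-step multiplier: 149^(-16) ≡ 149^(238-16) = 149^222 ≡ 183 (mod 239).
Giant steps γ_i = 143·183^i mod 239: γ_0=143, γ_1=118, γ_2=84, γ_3=76, γ_4=46, γ_5=53, γ_6=139, γ_7=103, γ_8=207, γ_9=119, γ_10=28, γ_11=105 (in table at j=5).
x = i·n + j = 11·16 + 5 = 181.
Check: 149^181 ≡ 143 (mod 239).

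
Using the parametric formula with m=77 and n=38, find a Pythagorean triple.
(4485, 5852, 7373)

Euclid's formula: a = m² - n², b = 2mn, c = m² + n²
m = 77, n = 38
a = 77² - 38² = 5929 - 1444 = 4485
b = 2 × 77 × 38 = 5852
c = 77² + 38² = 5929 + 1444 = 7373
Verification: 4485² + 5852² = 20115225 + 34245904 = 54361129 = 7373² ✓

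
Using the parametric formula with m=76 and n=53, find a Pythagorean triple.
(2967, 8056, 8585)

Euclid's formula: a = m² - n², b = 2mn, c = m² + n²
m = 76, n = 53
a = 76² - 53² = 5776 - 2809 = 2967
b = 2 × 76 × 53 = 8056
c = 76² + 53² = 5776 + 2809 = 8585
Verification: 2967² + 8056² = 8803089 + 64899136 = 73702225 = 8585² ✓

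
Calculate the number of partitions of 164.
156919475295

p(n) counts ways to write n as a sum of positive integers (order ignored).
Euler's pentagonal recurrence: p(k) = p(k-1) + p(k-2) - p(k-5) - p(k-7) + p(k-12) + p(k-15) - ... (offsets j(3j∓1)/2, signs ++--, p(0)=1, p(<0)=0).
DP table for k = 0..163: p(0)=1, p(1)=1, p(2)=2, p(3)=3, p(4)=5, p(5)=7, p(6)=11, p(7)=15, p(8)=22, p(9)=30, p(10)=42, p(11)=56, p(12)=77, p(13)=101, p(14)=135, p(15)=176, p(16)=231, p(17)=297, p(18)=385, p(19)=490, p(20)=627, p(21)=792, p(22)=1002, p(23)=1255, p(24)=1575, p(25)=1958, p(26)=2436, p(27)=3010, p(28)=3718, p(29)=4565, p(30)=5604, p(31)=6842, p(32)=8349, p(33)=10143, p(34)=12310, p(35)=14883, p(36)=17977, p(37)=21637, p(38)=26015, p(39)=31185, p(40)=37338, p(41)=44583, p(42)=53174, p(43)=63261, p(44)=75175, p(45)=89134, p(46)=105558, p(47)=124754, p(48)=147273, p(49)=173525, p(50)=204226, p(51)=239943, p(52)=281589, p(53)=329931, p(54)=386155, p(55)=451276, p(56)=526823, p(57)=614154, p(58)=715220, p(59)=831820, p(60)=966467, p(61)=1121505, p(62)=1300156, p(63)=1505499, p(64)=1741630, p(65)=2012558, p(66)=2323520, p(67)=2679689, p(68)=3087735, p(69)=3554345, p(70)=4087968, p(71)=4697205, p(72)=5392783, p(73)=6185689, p(74)=7089500, p(75)=8118264, p(76)=9289091, p(77)=10619863, p(78)=12132164, p(79)=13848650, p(80)=15796476, p(81)=18004327, p(82)=20506255, p(83)=23338469, p(84)=26543660, p(85)=30167357, p(86)=34262962, p(87)=38887673, p(88)=44108109, p(89)=49995925, p(90)=56634173, p(91)=64112359, p(92)=72533807, p(93)=82010177, p(94)=92669720, p(95)=104651419, p(96)=118114304, p(97)=133230930, p(98)=150198136, p(99)=169229875, p(100)=190569292, p(101)=214481126, p(102)=241265379, p(103)=271248950, p(104)=304801365, p(105)=342325709, p(106)=384276336, p(107)=431149389, p(108)=483502844, p(109)=541946240, p(110)=607163746, p(111)=679903203, p(112)=761002156, p(113)=851376628, p(114)=952050665, p(115)=1064144451, p(116)=1188908248, p(117)=1327710076, p(118)=1482074143, p(119)=1653668665, p(120)=1844349560, p(121)=2056148051, p(122)=2291320912, p(123)=2552338241, p(124)=2841940500, p(125)=3163127352, p(126)=3519222692, p(127)=3913864295, p(128)=4351078600, p(129)=4835271870, p(130)=5371315400, p(131)=5964539504, p(132)=6620830889, p(133)=7346629512, p(134)=8149040695, p(135)=9035836076, p(136)=10015581680, p(137)=11097645016, p(138)=12292341831, p(139)=13610949895, p(140)=15065878135, p(141)=16670689208, p(142)=18440293320, p(143)=20390982757, p(144)=22540654445, p(145)=24908858009, p(146)=27517052599, p(147)=30388671978, p(148)=33549419497, p(149)=37027355200, p(150)=40853235313, p(151)=45060624582, p(152)=49686288421, p(153)=54770336324, p(154)=60356673280, p(155)=66493182097, p(156)=73232243759, p(157)=80630964769, p(158)=88751778802, p(159)=97662728555, p(160)=107438159466, p(161)=118159068427, p(162)=129913904637, p(163)=142798995930.
Final step: p(164) = p(163) + p(162) - p(159) - p(157) + p(152) + p(149) - p(142) - p(138) + p(129) + p(124) - p(113) - p(107) + p(94) + p(87) - p(72) - p(64) + p(47) + p(38) - p(19) - p(9)
= 142798995930 + 129913904637 - 97662728555 - 80630964769 + 49686288421 + 37027355200 - 18440293320 - 12292341831 + 4835271870 + 2841940500 - 851376628 - 431149389 + 92669720 + 38887673 - 5392783 - 1741630 + 124754 + 26015 - 490 - 30
= 156919475295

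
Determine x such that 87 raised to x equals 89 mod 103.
93

Baby-step giant-step with step n = ⌈√103⌉ = 11.
Baby steps 87^j mod 103 (j:value) for j=0..10: 0:1, 1:87, 2:50, 3:24, 4:28, 5:67, 6:61, 7:54, 8:63, 9:22, 10:60.
Giant-step multiplier: 87^(-11) ≡ 87^(102-11) = 87^91 ≡ 78 (mod 103).
Giant steps γ_i = 89·78^i mod 103: γ_0=89, γ_1=41, γ_2=5, γ_3=81, γ_4=35, γ_5=52, γ_6=39, γ_7=55, γ_8=67 (in table at j=5).
x = i·n + j = 8·11 + 5 = 93.
Check: 87^93 ≡ 89 (mod 103).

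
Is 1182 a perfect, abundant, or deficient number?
abundant

Proper divisors of 1182: sum = 1 + 2 + 3 + 6 + 197 + 394 + 591 = 1194
Since 1194 > 1182, 1182 is abundant.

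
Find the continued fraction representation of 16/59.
[0; 3, 1, 2, 5]

Euclidean algorithm steps:
16 = 0 × 59 + 16
59 = 3 × 16 + 11
16 = 1 × 11 + 5
11 = 2 × 5 + 1
5 = 5 × 1 + 0
Continued fraction: [0; 3, 1, 2, 5]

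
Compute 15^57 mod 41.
22

Repeated squaring. Binary of 57 = 111001.
15^1 ≡ 15 (mod 41); 15^2 ≡ 20 (mod 41); 15^4 ≡ 31 (mod 41); 15^8 ≡ 18 (mod 41); 15^16 ≡ 37 (mod 41); 15^32 ≡ 16 (mod 41)
15^57 = 15^1 × 15^8 × 15^16 × 15^32 ≡ 22 (mod 41)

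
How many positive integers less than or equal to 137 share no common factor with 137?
136

137 = 137
φ(n) = n × ∏(1 - 1/p) for each prime p dividing n
φ(137) = 137 × (1 - 1/137) = 136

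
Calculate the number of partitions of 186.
1171432692373

p(n) counts ways to write n as a sum of positive integers (order ignored).
Euler's pentagonal recurrence: p(k) = p(k-1) + p(k-2) - p(k-5) - p(k-7) + p(k-12) + p(k-15) - ... (offsets j(3j∓1)/2, signs ++--, p(0)=1, p(<0)=0).
DP table for k = 0..185: p(0)=1, p(1)=1, p(2)=2, p(3)=3, p(4)=5, p(5)=7, p(6)=11, p(7)=15, p(8)=22, p(9)=30, p(10)=42, p(11)=56, p(12)=77, p(13)=101, p(14)=135, p(15)=176, p(16)=231, p(17)=297, p(18)=385, p(19)=490, p(20)=627, p(21)=792, p(22)=1002, p(23)=1255, p(24)=1575, p(25)=1958, p(26)=2436, p(27)=3010, p(28)=3718, p(29)=4565, p(30)=5604, p(31)=6842, p(32)=8349, p(33)=10143, p(34)=12310, p(35)=14883, p(36)=17977, p(37)=21637, p(38)=26015, p(39)=31185, p(40)=37338, p(41)=44583, p(42)=53174, p(43)=63261, p(44)=75175, p(45)=89134, p(46)=105558, p(47)=124754, p(48)=147273, p(49)=173525, p(50)=204226, p(51)=239943, p(52)=281589, p(53)=329931, p(54)=386155, p(55)=451276, p(56)=526823, p(57)=614154, p(58)=715220, p(59)=831820, p(60)=966467, p(61)=1121505, p(62)=1300156, p(63)=1505499, p(64)=1741630, p(65)=2012558, p(66)=2323520, p(67)=2679689, p(68)=3087735, p(69)=3554345, p(70)=4087968, p(71)=4697205, p(72)=5392783, p(73)=6185689, p(74)=7089500, p(75)=8118264, p(76)=9289091, p(77)=10619863, p(78)=12132164, p(79)=13848650, p(80)=15796476, p(81)=18004327, p(82)=20506255, p(83)=23338469, p(84)=26543660, p(85)=30167357, p(86)=34262962, p(87)=38887673, p(88)=44108109, p(89)=49995925, p(90)=56634173, p(91)=64112359, p(92)=72533807, p(93)=82010177, p(94)=92669720, p(95)=104651419, p(96)=118114304, p(97)=133230930, p(98)=150198136, p(99)=169229875, p(100)=190569292, p(101)=214481126, p(102)=241265379, p(103)=271248950, p(104)=304801365, p(105)=342325709, p(106)=384276336, p(107)=431149389, p(108)=483502844, p(109)=541946240, p(110)=607163746, p(111)=679903203, p(112)=761002156, p(113)=851376628, p(114)=952050665, p(115)=1064144451, p(116)=1188908248, p(117)=1327710076, p(118)=1482074143, p(119)=1653668665, p(120)=1844349560, p(121)=2056148051, p(122)=2291320912, p(123)=2552338241, p(124)=2841940500, p(125)=3163127352, p(126)=3519222692, p(127)=3913864295, p(128)=4351078600, p(129)=4835271870, p(130)=5371315400, p(131)=5964539504, p(132)=6620830889, p(133)=7346629512, p(134)=8149040695, p(135)=9035836076, p(136)=10015581680, p(137)=11097645016, p(138)=12292341831, p(139)=13610949895, p(140)=15065878135, p(141)=16670689208, p(142)=18440293320, p(143)=20390982757, p(144)=22540654445, p(145)=24908858009, p(146)=27517052599, p(147)=30388671978, p(148)=33549419497, p(149)=37027355200, p(150)=40853235313, p(151)=45060624582, p(152)=49686288421, p(153)=54770336324, p(154)=60356673280, p(155)=66493182097, p(156)=73232243759, p(157)=80630964769, p(158)=88751778802, p(159)=97662728555, p(160)=107438159466, p(161)=118159068427, p(162)=129913904637, p(163)=142798995930, p(164)=156919475295, p(165)=172389800255, p(166)=189334822579, p(167)=207890420102, p(168)=228204732751, p(169)=250438925115, p(170)=274768617130, p(171)=301384802048, p(172)=330495499613, p(173)=362326859895, p(174)=397125074750, p(175)=435157697830, p(176)=476715857290, p(177)=522115831195, p(178)=571701605655, p(179)=625846753120, p(180)=684957390936, p(181)=749474411781, p(182)=819876908323, p(183)=896684817527, p(184)=980462880430, p(185)=1071823774337.
Final step: p(186) = p(185) + p(184) - p(181) - p(179) + p(174) + p(171) - p(164) - p(160) + p(151) + p(146) - p(135) - p(129) + p(116) + p(109) - p(94) - p(86) + p(69) + p(60) - p(41) - p(31) + p(10)
= 1071823774337 + 980462880430 - 749474411781 - 625846753120 + 397125074750 + 301384802048 - 156919475295 - 107438159466 + 45060624582 + 27517052599 - 9035836076 - 4835271870 + 1188908248 + 541946240 - 92669720 - 34262962 + 3554345 + 966467 - 44583 - 6842 + 42
= 1171432692373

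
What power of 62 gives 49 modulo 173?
82

Baby-step giant-step with step n = ⌈√173⌉ = 14.
Baby steps 62^j mod 173 (j:value) for j=0..13: 0:1, 1:62, 2:38, 3:107, 4:60, 5:87, 6:31, 7:19, 8:140, 9:30, 10:130, 11:102, 12:96, 13:70.
Giant-step multiplier: 62^(-14) ≡ 62^(172-14) = 62^158 ≡ 150 (mod 173).
Giant steps γ_i = 49·150^i mod 173: γ_0=49, γ_1=84, γ_2=144, γ_3=148, γ_4=56, γ_5=96 (in table at j=12).
x = i·n + j = 5·14 + 12 = 82.
Check: 62^82 ≡ 49 (mod 173).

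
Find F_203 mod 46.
43

Matrix identity: Q^n = [[F_(n+1), F_n], [F_n, F_(n-1)]] with Q = [[1,1],[1,0]].
n = 203 = 11001011₂. Square-and-multiply, entries mod 46:
Q^1 = [[1,1],[1,0]]
Q^3 = (Q^1)²·Q = [[3,2],[2,1]]
Q^6 = (Q^3)² = [[13,8],[8,5]]
Q^12 = (Q^6)² = [[3,6],[6,43]]
Q^25 = (Q^12)²·Q = [[45,45],[45,0]]
Q^50 = (Q^25)² = [[2,1],[1,1]]
Q^101 = (Q^50)²·Q = [[8,5],[5,3]]
Q^203 = (Q^101)²·Q = [[6,43],[43,9]]
F_203 mod 46 = Q^203[0][1] = 43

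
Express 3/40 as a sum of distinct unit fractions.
1/14 + 1/280

Greedy algorithm:
3/40: ceiling(40/3) = 14, use 1/14
1/280: ceiling(280/1) = 280, use 1/280
Result: 3/40 = 1/14 + 1/280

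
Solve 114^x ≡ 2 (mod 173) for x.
141

Baby-step giant-step with step n = ⌈√173⌉ = 14.
Baby steps 114^j mod 173 (j:value) for j=0..13: 0:1, 1:114, 2:21, 3:145, 4:95, 5:104, 6:92, 7:108, 8:29, 9:19, 10:90, 11:53, 12:160, 13:75.
Giant-step multiplier: 114^(-14) ≡ 114^(172-14) = 114^158 ≡ 64 (mod 173).
Giant steps γ_i = 2·64^i mod 173: γ_0=2, γ_1=128, γ_2=61, γ_3=98, γ_4=44, γ_5=48, γ_6=131, γ_7=80, γ_8=103, γ_9=18, γ_10=114 (in table at j=1).
x = i·n + j = 10·14 + 1 = 141.
Check: 114^141 ≡ 2 (mod 173).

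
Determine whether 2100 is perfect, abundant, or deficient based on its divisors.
abundant

Proper divisors of 2100: sum = 1 + 2 + 3 + 4 + 5 + 6 + 7 + 10 + ... + 420 + 525 + 700 + 1050 (35 divisors) = 4844
Since 4844 > 2100, 2100 is abundant.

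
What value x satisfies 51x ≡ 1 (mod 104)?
51

gcd(51, 104) = 1, so the inverse exists.
Extended Euclidean algorithm on (104, 51):
104 = 2 × 51 + 2  ⟹  2 = (1)·104 + (-2)·51
51 = 25 × 2 + 1  ⟹  1 = (-25)·104 + (51)·51
So (51)·51 ≡ 1 (mod 104), i.e. 51^(-1) ≡ 51 (mod 104).
Check: 51 × 51 = 2601 ≡ 1 (mod 104)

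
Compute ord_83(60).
82

83 is prime, so ord(60) divides φ(83) = 82.
Divisors of 82: 1, 2, 41, 82.
Repeated squaring: 60^1 ≡ 60, 60^2 ≡ 31, 60^4 ≡ 48, 60^8 ≡ 63, 60^16 ≡ 68, 60^32 ≡ 59, 60^64 ≡ 78 (mod 83).
Test 60^d mod 83 for each divisor d in increasing order:
60^1 ≡ 60
60^2 ≡ 31
60^41 = 60^32·60^8·60^1 ≡ 82
60^82 = 60^64·60^16·60^2 ≡ 1  ← first divisor giving 1
The order is 82.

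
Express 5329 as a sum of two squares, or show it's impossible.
0² + 73² (a=0, b=73)

Factorization: 5329 = 73^2
By Fermat: n is sum of two squares iff every prime p ≡ 3 (mod 4) appears to even power.
All primes ≡ 3 (mod 4) appear to even power.
Search a = 0, 1, 2, … for 5329 - a² a perfect square: first hit at a = 0: 5329 - 0 = 5329 = 73².
5329 = 0² + 73² = 0 + 5329 ✓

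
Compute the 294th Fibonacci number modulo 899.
116

Matrix identity: Q^n = [[F_(n+1), F_n], [F_n, F_(n-1)]] with Q = [[1,1],[1,0]].
n = 294 = 100100110₂. Square-and-multiply, entries mod 899:
Q^1 = [[1,1],[1,0]]
Q^2 = (Q^1)² = [[2,1],[1,1]]
Q^4 = (Q^2)² = [[5,3],[3,2]]
Q^9 = (Q^4)²·Q = [[55,34],[34,21]]
Q^18 = (Q^9)² = [[585,786],[786,698]]
Q^36 = (Q^18)² = [[788,659],[659,129]]
Q^73 = (Q^36)²·Q = [[873,698],[698,175]]
Q^147 = (Q^73)²·Q = [[340,622],[622,617]]
Q^294 = (Q^147)² = [[842,116],[116,726]]
F_294 mod 899 = Q^294[0][1] = 116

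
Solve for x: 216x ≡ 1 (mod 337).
298

gcd(216, 337) = 1, so the inverse exists.
Extended Euclidean algorithm on (337, 216):
337 = 1 × 216 + 121  ⟹  121 = (1)·337 + (-1)·216
216 = 1 × 121 + 95  ⟹  95 = (-1)·337 + (2)·216
121 = 1 × 95 + 26  ⟹  26 = (2)·337 + (-3)·216
95 = 3 × 26 + 17  ⟹  17 = (-7)·337 + (11)·216
26 = 1 × 17 + 9  ⟹  9 = (9)·337 + (-14)·216
17 = 1 × 9 + 8  ⟹  8 = (-16)·337 + (25)·216
9 = 1 × 8 + 1  ⟹  1 = (25)·337 + (-39)·216
So (-39)·216 ≡ 1 (mod 337), i.e. 216^(-1) ≡ -39 ≡ 298 (mod 337).
Check: 216 × 298 = 64368 ≡ 1 (mod 337)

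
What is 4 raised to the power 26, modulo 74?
46

Repeated squaring. Binary of 26 = 11010.
4^1 ≡ 4 (mod 74); 4^2 ≡ 16 (mod 74); 4^4 ≡ 34 (mod 74); 4^8 ≡ 46 (mod 74); 4^16 ≡ 44 (mod 74)
4^26 = 4^2 × 4^8 × 4^16 ≡ 46 (mod 74)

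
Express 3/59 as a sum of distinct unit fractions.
1/20 + 1/1180

Greedy algorithm:
3/59: ceiling(59/3) = 20, use 1/20
1/1180: ceiling(1180/1) = 1180, use 1/1180
Result: 3/59 = 1/20 + 1/1180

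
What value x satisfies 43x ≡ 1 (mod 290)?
27

gcd(43, 290) = 1, so the inverse exists.
Extended Euclidean algorithm on (290, 43):
290 = 6 × 43 + 32  ⟹  32 = (1)·290 + (-6)·43
43 = 1 × 32 + 11  ⟹  11 = (-1)·290 + (7)·43
32 = 2 × 11 + 10  ⟹  10 = (3)·290 + (-20)·43
11 = 1 × 10 + 1  ⟹  1 = (-4)·290 + (27)·43
So (27)·43 ≡ 1 (mod 290), i.e. 43^(-1) ≡ 27 (mod 290).
Check: 43 × 27 = 1161 ≡ 1 (mod 290)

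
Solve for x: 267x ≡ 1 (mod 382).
93

gcd(267, 382) = 1, so the inverse exists.
Extended Euclidean algorithm on (382, 267):
382 = 1 × 267 + 115  ⟹  115 = (1)·382 + (-1)·267
267 = 2 × 115 + 37  ⟹  37 = (-2)·382 + (3)·267
115 = 3 × 37 + 4  ⟹  4 = (7)·382 + (-10)·267
37 = 9 × 4 + 1  ⟹  1 = (-65)·382 + (93)·267
So (93)·267 ≡ 1 (mod 382), i.e. 267^(-1) ≡ 93 (mod 382).
Check: 267 × 93 = 24831 ≡ 1 (mod 382)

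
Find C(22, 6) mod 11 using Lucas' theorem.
0

Using Lucas' theorem:
Write n=22 and k=6 in base 11:
n in base 11: [2, 0]
k in base 11: [0, 6]
C(22,6) mod 11 = ∏ C(n_i, k_i) mod 11
Digit binomials (mod 11): C(2,0) = 1; C(0,6) = 0 (k_i > n_i)
Product: 1 × 0 = 0 ≡ 0 (mod 11)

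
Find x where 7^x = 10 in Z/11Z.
5

Baby-step giant-step with step n = ⌈√11⌉ = 4.
Baby steps 7^j mod 11 (j:value) for j=0..3: 0:1, 1:7, 2:5, 3:2.
Giant-step multiplier: 7^(-4) ≡ 7^(10-4) = 7^6 ≡ 4 (mod 11).
Giant steps γ_i = 10·4^i mod 11: γ_0=10, γ_1=7 (in table at j=1).
x = i·n + j = 1·4 + 1 = 5.
Check: 7^5 ≡ 10 (mod 11).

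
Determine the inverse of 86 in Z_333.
182

gcd(86, 333) = 1, so the inverse exists.
Extended Euclidean algorithm on (333, 86):
333 = 3 × 86 + 75  ⟹  75 = (1)·333 + (-3)·86
86 = 1 × 75 + 11  ⟹  11 = (-1)·333 + (4)·86
75 = 6 × 11 + 9  ⟹  9 = (7)·333 + (-27)·86
11 = 1 × 9 + 2  ⟹  2 = (-8)·333 + (31)·86
9 = 4 × 2 + 1  ⟹  1 = (39)·333 + (-151)·86
So (-151)·86 ≡ 1 (mod 333), i.e. 86^(-1) ≡ -151 ≡ 182 (mod 333).
Check: 86 × 182 = 15652 ≡ 1 (mod 333)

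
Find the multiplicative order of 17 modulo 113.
112

113 is prime, so ord(17) divides φ(113) = 112.
Divisors of 112: 1, 2, 4, 7, 8, 14, 16, 28, 56, 112.
Repeated squaring: 17^1 ≡ 17, 17^2 ≡ 63, 17^4 ≡ 14, 17^8 ≡ 83, 17^16 ≡ 109, 17^32 ≡ 16, 17^64 ≡ 30 (mod 113).
Test 17^d mod 113 for each divisor d in increasing order:
17^1 ≡ 17
17^2 ≡ 63
17^4 ≡ 14
17^7 = 17^4·17^2·17^1 ≡ 78
17^8 ≡ 83
17^14 = 17^8·17^4·17^2 ≡ 95
17^16 ≡ 109
17^28 = 17^16·17^8·17^4 ≡ 98
17^56 = 17^32·17^16·17^8 ≡ 112
17^112 = 17^64·17^32·17^16 ≡ 1  ← first divisor giving 1
The order is 112.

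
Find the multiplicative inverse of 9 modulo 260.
29

gcd(9, 260) = 1, so the inverse exists.
Extended Euclidean algorithm on (260, 9):
260 = 28 × 9 + 8  ⟹  8 = (1)·260 + (-28)·9
9 = 1 × 8 + 1  ⟹  1 = (-1)·260 + (29)·9
So (29)·9 ≡ 1 (mod 260), i.e. 9^(-1) ≡ 29 (mod 260).
Check: 9 × 29 = 261 ≡ 1 (mod 260)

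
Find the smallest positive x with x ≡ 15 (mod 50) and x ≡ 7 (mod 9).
115

Using Chinese Remainder Theorem:
M = 50 × 9 = 450
M1 = 9, M2 = 50
y1 = 9^(-1) mod 50 = 39
y2 = 50^(-1) mod 9 = 2
x = (15×9×39 + 7×50×2) mod 450 = 115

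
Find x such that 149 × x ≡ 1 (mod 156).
89

gcd(149, 156) = 1, so the inverse exists.
Extended Euclidean algorithm on (156, 149):
156 = 1 × 149 + 7  ⟹  7 = (1)·156 + (-1)·149
149 = 21 × 7 + 2  ⟹  2 = (-21)·156 + (22)·149
7 = 3 × 2 + 1  ⟹  1 = (64)·156 + (-67)·149
So (-67)·149 ≡ 1 (mod 156), i.e. 149^(-1) ≡ -67 ≡ 89 (mod 156).
Check: 149 × 89 = 13261 ≡ 1 (mod 156)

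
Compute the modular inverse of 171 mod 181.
18

gcd(171, 181) = 1, so the inverse exists.
Extended Euclidean algorithm on (181, 171):
181 = 1 × 171 + 10  ⟹  10 = (1)·181 + (-1)·171
171 = 17 × 10 + 1  ⟹  1 = (-17)·181 + (18)·171
So (18)·171 ≡ 1 (mod 181), i.e. 171^(-1) ≡ 18 (mod 181).
Check: 171 × 18 = 3078 ≡ 1 (mod 181)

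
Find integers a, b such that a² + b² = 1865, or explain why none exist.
4² + 43² (a=4, b=43)

Factorization: 1865 = 5 × 373
By Fermat: n is sum of two squares iff every prime p ≡ 3 (mod 4) appears to even power.
All primes ≡ 3 (mod 4) appear to even power.
Search a = 0, 1, 2, … for 1865 - a² a perfect square: first hit at a = 4: 1865 - 16 = 1849 = 43².
1865 = 4² + 43² = 16 + 1849 ✓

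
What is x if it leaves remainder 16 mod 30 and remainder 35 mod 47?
646

Using Chinese Remainder Theorem:
M = 30 × 47 = 1410
M1 = 47, M2 = 30
y1 = 47^(-1) mod 30 = 23
y2 = 30^(-1) mod 47 = 11
x = (16×47×23 + 35×30×11) mod 1410 = 646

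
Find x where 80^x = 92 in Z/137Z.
19

Baby-step giant-step with step n = ⌈√137⌉ = 12.
Baby steps 80^j mod 137 (j:value) for j=0..11: 0:1, 1:80, 2:98, 3:31, 4:14, 5:24, 6:2, 7:23, 8:59, 9:62, 10:28, 11:48.
Giant-step multiplier: 80^(-12) ≡ 80^(136-12) = 80^124 ≡ 103 (mod 137).
Giant steps γ_i = 92·103^i mod 137: γ_0=92, γ_1=23 (in table at j=7).
x = i·n + j = 1·12 + 7 = 19.
Check: 80^19 ≡ 92 (mod 137).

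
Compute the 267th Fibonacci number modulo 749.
460

Matrix identity: Q^n = [[F_(n+1), F_n], [F_n, F_(n-1)]] with Q = [[1,1],[1,0]].
n = 267 = 100001011₂. Square-and-multiply, entries mod 749:
Q^1 = [[1,1],[1,0]]
Q^2 = (Q^1)² = [[2,1],[1,1]]
Q^4 = (Q^2)² = [[5,3],[3,2]]
Q^8 = (Q^4)² = [[34,21],[21,13]]
Q^16 = (Q^8)² = [[99,238],[238,610]]
Q^33 = (Q^16)²·Q = [[1,533],[533,217]]
Q^66 = (Q^33)² = [[219,99],[99,120]]
Q^133 = (Q^66)²·Q = [[694,89],[89,605]]
Q^267 = (Q^133)²·Q = [[725,460],[460,265]]
F_267 mod 749 = Q^267[0][1] = 460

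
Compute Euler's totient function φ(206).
102

206 = 2 × 103
φ(n) = n × ∏(1 - 1/p) for each prime p dividing n
φ(206) = 206 × (1 - 1/2) × (1 - 1/103) = 102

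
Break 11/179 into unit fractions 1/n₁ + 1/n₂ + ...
1/17 + 1/381 + 1/231877 + 1/134417125946 + 1/36135927495031235663886

Greedy algorithm:
11/179: ceiling(179/11) = 17, use 1/17
8/3043: ceiling(3043/8) = 381, use 1/381
5/1159383: ceiling(1159383/5) = 231877, use 1/231877
2/268834251891: ceiling(268834251891/2) = 134417125946, use 1/134417125946
1/36135927495031235663886: ceiling(36135927495031235663886/1) = 36135927495031235663886, use 1/36135927495031235663886
Result: 11/179 = 1/17 + 1/381 + 1/231877 + 1/134417125946 + 1/36135927495031235663886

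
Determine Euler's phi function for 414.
132

414 = 2 × 3^2 × 23
φ(n) = n × ∏(1 - 1/p) for each prime p dividing n
φ(414) = 414 × (1 - 1/2) × (1 - 1/3) × (1 - 1/23) = 132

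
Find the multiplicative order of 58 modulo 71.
35

71 is prime, so ord(58) divides φ(71) = 70.
Divisors of 70: 1, 2, 5, 7, 10, 14, 35, 70.
Repeated squaring: 58^1 ≡ 58, 58^2 ≡ 27, 58^4 ≡ 19, 58^8 ≡ 6, 58^16 ≡ 36, 58^32 ≡ 18, 58^64 ≡ 40 (mod 71).
Test 58^d mod 71 for each divisor d in increasing order:
58^1 ≡ 58
58^2 ≡ 27
58^5 = 58^4·58^1 ≡ 37
58^7 = 58^4·58^2·58^1 ≡ 5
58^10 = 58^8·58^2 ≡ 20
58^14 = 58^8·58^4·58^2 ≡ 25
58^35 = 58^32·58^2·58^1 ≡ 1  ← first divisor giving 1
The order is 35.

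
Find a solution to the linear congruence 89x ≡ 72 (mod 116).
x ≡ 36 (mod 116)

gcd(89, 116) = 1, which divides 72, so solutions exist.
Find 89^(-1) mod 116 by the extended Euclidean algorithm:
116 = 1 × 89 + 27  ⟹  27 = (1)·116 + (-1)·89
89 = 3 × 27 + 8  ⟹  8 = (-3)·116 + (4)·89
27 = 3 × 8 + 3  ⟹  3 = (10)·116 + (-13)·89
8 = 2 × 3 + 2  ⟹  2 = (-23)·116 + (30)·89
3 = 1 × 2 + 1  ⟹  1 = (33)·116 + (-43)·89
So (-43)·89 ≡ 1 (mod 116), i.e. 89^(-1) ≡ -43 ≡ 73 (mod 116).
x ≡ 73 × 72 = 5256 ≡ 36 (mod 116).
Check: 89 × 36 = 3204 ≡ 72 (mod 116).
Unique solution: x ≡ 36 (mod 116)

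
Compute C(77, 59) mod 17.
2

Using Lucas' theorem:
Write n=77 and k=59 in base 17:
n in base 17: [4, 9]
k in base 17: [3, 8]
C(77,59) mod 17 = ∏ C(n_i, k_i) mod 17
Digit binomials (mod 17): C(4,3) = 4; C(9,8) = 9
Product: 4 × 9 = 36 ≡ 2 (mod 17)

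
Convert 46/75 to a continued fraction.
[0; 1, 1, 1, 1, 2, 2, 2]

Euclidean algorithm steps:
46 = 0 × 75 + 46
75 = 1 × 46 + 29
46 = 1 × 29 + 17
29 = 1 × 17 + 12
17 = 1 × 12 + 5
12 = 2 × 5 + 2
5 = 2 × 2 + 1
2 = 2 × 1 + 0
Continued fraction: [0; 1, 1, 1, 1, 2, 2, 2]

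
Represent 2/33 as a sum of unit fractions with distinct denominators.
1/17 + 1/561

Greedy algorithm:
2/33: ceiling(33/2) = 17, use 1/17
1/561: ceiling(561/1) = 561, use 1/561
Result: 2/33 = 1/17 + 1/561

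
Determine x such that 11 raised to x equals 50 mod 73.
46

Baby-step giant-step with step n = ⌈√73⌉ = 9.
Baby steps 11^j mod 73 (j:value) for j=0..8: 0:1, 1:11, 2:48, 3:17, 4:41, 5:13, 6:70, 7:40, 8:2.
Giant-step multiplier: 11^(-9) ≡ 11^(72-9) = 11^63 ≡ 10 (mod 73).
Giant steps γ_i = 50·10^i mod 73: γ_0=50, γ_1=62, γ_2=36, γ_3=68, γ_4=23, γ_5=11 (in table at j=1).
x = i·n + j = 5·9 + 1 = 46.
Check: 11^46 ≡ 50 (mod 73).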